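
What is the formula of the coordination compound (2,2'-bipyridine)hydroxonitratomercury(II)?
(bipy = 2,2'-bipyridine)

Ligands: 1 nitrato (NO3, -1), 1 hydroxo (OH, -1), 1 2,2'-bipyridine (bipy, neutral). Ligand charge sum = -2.
With Hg in oxidation state +2, the complex ion is [Hg...].

[Hg(bipy)(NO3)(OH)]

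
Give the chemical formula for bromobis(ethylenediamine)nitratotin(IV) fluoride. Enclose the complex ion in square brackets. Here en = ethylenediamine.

Ligands: 2 ethylenediamine (en, neutral), 1 bromo (Br, -1), 1 nitrato (NO3, -1). Ligand charge sum = -2.
With Sn in oxidation state +4, the complex ion is [Sn...]^2+.
Charge balance with fluoride (-1) requires 1 complex ion per 2 fluoride.

[SnBr(en)2(NO3)]F2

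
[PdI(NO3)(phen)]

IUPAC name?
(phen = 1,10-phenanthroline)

There is no counter-ion, so the complex is neutral overall.
Ligand charges: 1×iodo (-1 each), 1×nitrato (-1 each), 1×1,10-phenanthroline (neutral); total -2. So Pd + (-2) = 0, giving Pd = +2.
Ligands are named alphabetically: iodo before nitrato before phenanthroline.

iodonitrato(1,10-phenanthroline)palladium(II)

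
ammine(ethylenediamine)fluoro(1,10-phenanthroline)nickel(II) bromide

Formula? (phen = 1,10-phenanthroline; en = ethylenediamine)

Ligands: 1 fluoro (F, -1), 1 ammine (NH3, neutral), 1 1,10-phenanthroline (phen, neutral), 1 ethylenediamine (en, neutral). Ligand charge sum = -1.
With Ni in oxidation state +2, the complex ion is [Ni...]^1+.
Charge balance with bromide (-1) requires 1 complex ion per 1 bromide.

[Ni(en)F(NH3)(phen)]Br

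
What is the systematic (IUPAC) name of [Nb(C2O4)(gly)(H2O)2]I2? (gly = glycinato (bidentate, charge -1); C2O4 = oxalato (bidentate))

diaqua(glycinato)oxalatoniobium(V) iodide

The 2 iodide counter-ions carry a total charge of -2, so each complex ion is 2+.
Ligand charges: 2×aqua (neutral), 1×glycinato (-1 each), 1×oxalato (-2 each); total -3. So Nb + (-3) = 2+, giving Nb = +5.
Ligands are named alphabetically: aqua before glycinato before oxalato.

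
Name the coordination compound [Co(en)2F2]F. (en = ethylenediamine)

The 1 fluoride counter-ion carries a total charge of -1, so each complex ion is 1+.
Ligand charges: 2×ethylenediamine (neutral), 2×fluoro (-1 each); total -2. So Co + (-2) = 1+, giving Co = +3.
Ligands are named alphabetically: ethylenediamine before fluoro.

bis(ethylenediamine)difluorocobalt(III) fluoride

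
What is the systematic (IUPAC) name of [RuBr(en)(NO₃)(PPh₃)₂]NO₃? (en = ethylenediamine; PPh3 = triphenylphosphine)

bromo(ethylenediamine)nitratobis(triphenylphosphine)ruthenium(III) nitrate

The 1 nitrate counter-ion carries a total charge of -1, so each complex ion is 1+.
Ligand charges: 1×ethylenediamine (neutral), 1×bromo (-1 each), 1×nitrato (-1 each), 2×triphenylphosphine (neutral); total -2. So Ru + (-2) = 1+, giving Ru = +3.
Ligands are named alphabetically: bromo before ethylenediamine before nitrato before triphenylphosphine.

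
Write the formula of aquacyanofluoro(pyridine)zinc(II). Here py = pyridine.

Ligands: 1 aqua (H2O, neutral), 1 pyridine (py, neutral), 1 fluoro (F, -1), 1 cyano (CN, -1). Ligand charge sum = -2.
With Zn in oxidation state +2, the complex ion is [Zn...].

[Zn(CN)F(H2O)(py)]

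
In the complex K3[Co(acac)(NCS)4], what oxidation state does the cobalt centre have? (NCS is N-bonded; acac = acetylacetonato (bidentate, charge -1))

3 potassium outside the brackets (+1 each) → the complex ion is 3−.
Ligand charges: 4×NCS = -4; 1×acac = -1; sum -5.
Co + (-5) = 3− ⇒ Co is +2.

+2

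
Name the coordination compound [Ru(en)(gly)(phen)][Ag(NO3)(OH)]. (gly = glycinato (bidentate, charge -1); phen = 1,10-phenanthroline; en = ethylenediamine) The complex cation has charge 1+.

Both ions are complex: the cation is named first with the plain metal name, the anion second with the -ate form; each ion's ligands are alphabetised independently.
The complex cation is given as 1+; its ligand charges sum to -1, so Ru = +2.
A 1:1 salt means the anion carries the equal and opposite charge, 1−.
Anion: ligand charges sum to -2; for the ion to be 1−, Ag = +1.

(ethylenediamine)(glycinato)(1,10-phenanthroline)ruthenium(II) hydroxonitratoargentate(I)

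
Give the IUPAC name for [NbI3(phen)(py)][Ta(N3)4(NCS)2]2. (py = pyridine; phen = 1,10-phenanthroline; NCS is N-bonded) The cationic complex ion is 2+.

Both ions are complex: the cation is named first with the plain metal name, the anion second with the -ate form; each ion's ligands are alphabetised independently.
The complex cation is given as 2+; its ligand charges sum to -3, so Nb = +5.
With 2 anions per cation, each anion must be 2/2 = 1−.
Anion: ligand charges sum to -6; for the ion to be 1−, Ta = +5.

triiodo(1,10-phenanthroline)(pyridine)niobium(V) tetraazidodiisothiocyanatotantalate(V)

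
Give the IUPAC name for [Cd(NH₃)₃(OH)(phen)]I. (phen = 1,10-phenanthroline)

The 1 iodide counter-ion carries a total charge of -1, so each complex ion is 1+.
Ligand charges: 3×ammine (neutral), 1×1,10-phenanthroline (neutral), 1×hydroxo (-1 each); total -1. So Cd + (-1) = 1+, giving Cd = +2.
Ligands are named alphabetically: ammine before hydroxo before phenanthroline.

triamminehydroxo(1,10-phenanthroline)cadmium(II) iodide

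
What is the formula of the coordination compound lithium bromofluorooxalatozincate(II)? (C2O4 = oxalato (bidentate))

Ligands: 1 oxalato (C2O4, -2), 1 bromo (Br, -1), 1 fluoro (F, -1). Ligand charge sum = -4.
With Zn in oxidation state +2, the complex ion is [Zn...]^2−.
Charge balance with lithium (+1) requires 1 complex ion per 2 lithium.

Li2[ZnBr(C2O4)F]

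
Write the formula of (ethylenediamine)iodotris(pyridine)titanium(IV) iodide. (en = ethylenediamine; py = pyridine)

Ligands: 1 iodo (I, -1), 1 ethylenediamine (en, neutral), 3 pyridine (py, neutral). Ligand charge sum = -1.
With Ti in oxidation state +4, the complex ion is [Ti...]^3+.
Charge balance with iodide (-1) requires 1 complex ion per 3 iodide.

[Ti(en)I(py)3]I3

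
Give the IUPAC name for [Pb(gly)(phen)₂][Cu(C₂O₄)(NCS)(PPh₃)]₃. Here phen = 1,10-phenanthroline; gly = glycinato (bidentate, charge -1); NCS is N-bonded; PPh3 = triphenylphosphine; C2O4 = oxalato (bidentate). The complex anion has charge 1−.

Both ions are complex: the cation is named first with the plain metal name, the anion second with the -ate form; each ion's ligands are alphabetised independently.
The complex anion is given as 1−; its ligand charges sum to -3, so Cu = +2.
With 3 anions per cation, the cation must be 3×1 = 3+.
Cation: ligand charges sum to -1; for the ion to be 3+, Pb = +4.

(glycinato)bis(1,10-phenanthroline)lead(IV) isothiocyanatooxalato(triphenylphosphine)cuprate(II)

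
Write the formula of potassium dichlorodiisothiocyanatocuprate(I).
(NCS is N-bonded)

Ligands: 2 isothiocyanato (NCS, -1), 2 chloro (Cl, -1). Ligand charge sum = -4.
Charge balance with potassium (+1) requires 1 complex ion per 3 potassium.

K3[CuCl2(NCS)2]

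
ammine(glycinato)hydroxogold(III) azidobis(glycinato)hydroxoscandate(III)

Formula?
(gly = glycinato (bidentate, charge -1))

Cation [Au…]: ligand charges -2, Au(III) ⇒ ion charge 1+.
Anion [Sc…]: ligand charges -4, Sc(III) ⇒ ion charge 1−.
One 1+ cation balances one 1− anion.

[Au(gly)(NH3)(OH)][Sc(gly)2(N3)(OH)]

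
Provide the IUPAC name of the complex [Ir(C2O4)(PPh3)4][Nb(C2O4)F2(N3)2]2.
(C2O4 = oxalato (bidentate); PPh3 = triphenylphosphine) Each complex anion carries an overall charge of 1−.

Both ions are complex: the cation is named first with the plain metal name, the anion second with the -ate form; each ion's ligands are alphabetised independently.
The complex anion is given as 1−; its ligand charges sum to -6, so Nb = +5.
With 2 anions per cation, the cation must be 2×1 = 2+.
Cation: ligand charges sum to -2; for the ion to be 2+, Ir = +4.

oxalatotetrakis(triphenylphosphine)iridium(IV) diazidodifluorooxalatoniobate(V)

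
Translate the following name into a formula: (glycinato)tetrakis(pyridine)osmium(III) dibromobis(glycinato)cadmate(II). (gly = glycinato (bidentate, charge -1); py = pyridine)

Cation [Os…]: ligand charges -1, Os(III) ⇒ ion charge 2+.
Anion [Cd…]: ligand charges -4, Cd(II) ⇒ ion charge 2−.

[Os(gly)(py)4][CdBr2(gly)2]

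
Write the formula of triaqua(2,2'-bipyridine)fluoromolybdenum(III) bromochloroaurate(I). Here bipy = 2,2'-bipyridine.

[Mo(bipy)F(H2O)3][AuBrCl]2

Cation [Mo…]: ligand charges -1, Mo(III) ⇒ ion charge 2+.
Anion [Au…]: ligand charges -2, Au(I) ⇒ ion charge 1−.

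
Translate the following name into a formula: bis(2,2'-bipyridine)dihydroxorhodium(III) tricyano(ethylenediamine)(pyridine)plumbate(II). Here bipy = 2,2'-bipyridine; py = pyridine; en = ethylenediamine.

Cation [Rh…]: ligand charges -2, Rh(III) ⇒ ion charge 1+.
Anion [Pb…]: ligand charges -3, Pb(II) ⇒ ion charge 1−.

[Rh(bipy)2(OH)2][Pb(CN)3(en)(py)]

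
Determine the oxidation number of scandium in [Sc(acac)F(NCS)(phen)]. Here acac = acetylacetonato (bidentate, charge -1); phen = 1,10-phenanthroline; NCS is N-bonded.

No counter-ion: the bracketed complex is neutral.
Ligand charges: 1×F = -1; 1×acac = -1; 1×phen neutral; 1×NCS = -1; sum -3.
Sc + (-3) = 0 ⇒ Sc is +3.

+3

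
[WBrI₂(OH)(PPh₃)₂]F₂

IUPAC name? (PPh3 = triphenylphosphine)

bromohydroxodiiodobis(triphenylphosphine)tungsten(VI) fluoride

The 2 fluoride counter-ions carry a total charge of -2, so each complex ion is 2+.
Ligand charges: 1×bromo (-1 each), 2×triphenylphosphine (neutral), 1×hydroxo (-1 each), 2×iodo (-1 each); total -4. So W + (-4) = 2+, giving W = +6.
Ligands are named alphabetically: bromo before hydroxo before iodo before triphenylphosphine.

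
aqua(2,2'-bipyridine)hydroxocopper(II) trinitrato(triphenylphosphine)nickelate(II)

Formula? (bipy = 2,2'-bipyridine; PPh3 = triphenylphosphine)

Cation [Cu…]: ligand charges -1, Cu(II) ⇒ ion charge 1+.
Anion [Ni…]: ligand charges -3, Ni(II) ⇒ ion charge 1−.
One 1+ cation balances one 1− anion.

[Cu(bipy)(H2O)(OH)][Ni(NO3)3(PPh3)]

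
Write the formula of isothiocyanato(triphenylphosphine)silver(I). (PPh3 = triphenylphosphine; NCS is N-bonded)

Ligands: 1 triphenylphosphine (PPh3, neutral), 1 isothiocyanato (NCS, -1). Ligand charge sum = -1.
With Ag in oxidation state +1, the complex ion is [Ag...].

[Ag(NCS)(PPh3)]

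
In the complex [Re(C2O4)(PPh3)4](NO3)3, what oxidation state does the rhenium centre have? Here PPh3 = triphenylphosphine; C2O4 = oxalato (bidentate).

3 nitrate outside the brackets (-1 each) → the complex ion is 3+.
Ligand charges: 4×PPh3 neutral; 1×C2O4 = -2; sum -2.
Re + (-2) = 3+ ⇒ Re is +5.

+5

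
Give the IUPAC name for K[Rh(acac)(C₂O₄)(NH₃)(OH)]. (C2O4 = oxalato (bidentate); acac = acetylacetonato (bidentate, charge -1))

The 1 potassium counter-ion carries a total charge of +1, so each complex ion is 1−.
Ligand charges: 1×hydroxo (-1 each), 1×oxalato (-2 each), 1×acetylacetonato (-1 each), 1×ammine (neutral); total -4. So Rh + (-4) = 1−, giving Rh = +3.
Ligands are named alphabetically: acetylacetonato before ammine before hydroxo before oxalato.
The complex ion is anionic, so rhodium takes the -ate form rhodate(III).

potassium (acetylacetonato)amminehydroxooxalatorhodate(III)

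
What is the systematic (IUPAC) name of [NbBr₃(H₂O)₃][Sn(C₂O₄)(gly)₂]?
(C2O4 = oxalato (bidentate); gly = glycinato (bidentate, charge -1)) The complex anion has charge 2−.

triaquatribromoniobium(V) bis(glycinato)oxalatostannate(II)

The complex anion is given as 2−; its ligand charges sum to -4, so Sn = +2.
A 1:1 salt means the cation carries the equal and opposite charge, 2+.
Cation: ligand charges sum to -3; for the ion to be 2+, Nb = +5.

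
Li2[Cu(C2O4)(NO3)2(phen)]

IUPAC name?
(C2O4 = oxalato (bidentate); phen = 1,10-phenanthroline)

lithium dinitratooxalato(1,10-phenanthroline)cuprate(II)

The 2 lithium counter-ions carry a total charge of +2, so each complex ion is 2−.
Ligand charges: 1×oxalato (-2 each), 2×nitrato (-1 each), 1×1,10-phenanthroline (neutral); total -4. So Cu + (-4) = 2−, giving Cu = +2.
Ligands are named alphabetically: nitrato before oxalato before phenanthroline.
The complex ion is anionic, so copper takes the -ate form cuprate(II).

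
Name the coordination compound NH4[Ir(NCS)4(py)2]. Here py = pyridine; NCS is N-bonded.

ammonium tetraisothiocyanatobis(pyridine)iridate(III)

The 1 ammonium counter-ion carries a total charge of +1, so each complex ion is 1−.
Ligand charges: 2×pyridine (neutral), 4×isothiocyanato (-1 each); total -4. So Ir + (-4) = 1−, giving Ir = +3.
Ligands are named alphabetically: isothiocyanato before pyridine.
The complex ion is anionic, so iridium takes the -ate form iridate(III).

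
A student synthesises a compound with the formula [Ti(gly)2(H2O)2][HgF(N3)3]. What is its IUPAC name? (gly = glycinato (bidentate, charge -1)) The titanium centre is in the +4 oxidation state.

diaquabis(glycinato)titanium(IV) triazidofluoromercurate(II)

Both ions are complex: the cation is named first with the plain metal name, the anion second with the -ate form; each ion's ligands are alphabetised independently.
Ti is given as +4; the cation's ligand charges sum to -2, so the complex cation is 2+.
A 1:1 salt means the anion carries the equal and opposite charge, 2−.
Anion: ligand charges sum to -4; for the ion to be 2−, Hg = +2.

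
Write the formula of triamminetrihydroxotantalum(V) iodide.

[Ta(NH3)3(OH)3]I2

Ligands: 3 ammine (NH3, neutral), 3 hydroxo (OH, -1). Ligand charge sum = -3.
With Ta in oxidation state +5, the complex ion is [Ta...]^2+.
Charge balance with iodide (-1) requires 1 complex ion per 2 iodide.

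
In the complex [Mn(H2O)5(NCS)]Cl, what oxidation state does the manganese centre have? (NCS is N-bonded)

+2

1 chloride outside the brackets (-1 each) → the complex ion is 1+.
Ligand charges: 1×NCS = -1; 5×H2O neutral; sum -1.
Mn + (-1) = 1+ ⇒ Mn is +2.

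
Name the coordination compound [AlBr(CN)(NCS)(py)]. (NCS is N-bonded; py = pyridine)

There is no counter-ion, so the complex is neutral overall.
Ligand charges: 1×isothiocyanato (-1 each), 1×pyridine (neutral), 1×bromo (-1 each), 1×cyano (-1 each); total -3. So Al + (-3) = 0, giving Al = +3.
Ligands are named alphabetically: bromo before cyano before isothiocyanato before pyridine.

bromocyanoisothiocyanato(pyridine)aluminium(III)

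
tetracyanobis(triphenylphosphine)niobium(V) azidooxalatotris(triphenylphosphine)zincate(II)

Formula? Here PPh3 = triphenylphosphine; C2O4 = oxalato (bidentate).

Cation [Nb…]: ligand charges -4, Nb(V) ⇒ ion charge 1+.
Anion [Zn…]: ligand charges -3, Zn(II) ⇒ ion charge 1−.
One 1+ cation balances one 1− anion.

[Nb(CN)4(PPh3)2][Zn(C2O4)(N3)(PPh3)3]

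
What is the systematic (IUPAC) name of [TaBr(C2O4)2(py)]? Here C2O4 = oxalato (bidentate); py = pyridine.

bromodioxalato(pyridine)tantalum(V)

There is no counter-ion, so the complex is neutral overall.
Ligand charges: 2×oxalato (-2 each), 1×pyridine (neutral), 1×bromo (-1 each); total -5. So Ta + (-5) = 0, giving Ta = +5.
Ligands are named alphabetically: bromo before oxalato before pyridine.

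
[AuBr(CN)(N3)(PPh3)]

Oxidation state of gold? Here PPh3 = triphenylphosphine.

No counter-ion: the bracketed complex is neutral.
Ligand charges: 1×CN = -1; 1×Br = -1; 1×N3 = -1; 1×PPh3 neutral; sum -3.
Au + (-3) = 0 ⇒ Au is +3.

+3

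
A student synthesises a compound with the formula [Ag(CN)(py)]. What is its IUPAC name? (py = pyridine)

There is no counter-ion, so the complex is neutral overall.
Ligand charges: 1×cyano (-1 each), 1×pyridine (neutral); total -1. So Ag + (-1) = 0, giving Ag = +1.
Ligands are named alphabetically: cyano before pyridine.

cyano(pyridine)silver(I)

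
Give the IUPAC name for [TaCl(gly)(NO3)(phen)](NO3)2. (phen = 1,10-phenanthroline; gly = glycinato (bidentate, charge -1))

chloro(glycinato)nitrato(1,10-phenanthroline)tantalum(V) nitrate

The 2 nitrate counter-ions carry a total charge of -2, so each complex ion is 2+.
Ligand charges: 1×1,10-phenanthroline (neutral), 1×chloro (-1 each), 1×glycinato (-1 each), 1×nitrato (-1 each); total -3. So Ta + (-3) = 2+, giving Ta = +5.
Ligands are named alphabetically: chloro before glycinato before nitrato before phenanthroline.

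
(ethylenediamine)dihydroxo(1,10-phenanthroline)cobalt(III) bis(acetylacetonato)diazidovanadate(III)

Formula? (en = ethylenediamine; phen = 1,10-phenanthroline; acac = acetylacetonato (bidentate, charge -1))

[Co(en)(OH)2(phen)][V(acac)2(N3)2]

Cation [Co…]: ligand charges -2, Co(III) ⇒ ion charge 1+.
Anion [V…]: ligand charges -4, V(III) ⇒ ion charge 1−.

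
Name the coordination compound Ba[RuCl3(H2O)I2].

barium aquatrichlorodiiodoruthenate(III)

The 1 barium counter-ion carries a total charge of +2, so each complex ion is 2−.
Ligand charges: 3×chloro (-1 each), 1×aqua (neutral), 2×iodo (-1 each); total -5. So Ru + (-5) = 2−, giving Ru = +3.
Ligands are named alphabetically: aqua before chloro before iodo.
The complex ion is anionic, so ruthenium takes the -ate form ruthenate(III).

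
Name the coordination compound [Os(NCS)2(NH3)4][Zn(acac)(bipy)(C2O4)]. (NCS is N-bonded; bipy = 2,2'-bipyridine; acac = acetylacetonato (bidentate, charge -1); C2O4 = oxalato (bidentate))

tetraamminediisothiocyanatoosmium(III) (acetylacetonato)(2,2'-bipyridine)oxalatozincate(II)

Both ions are complex: the cation is named first with the plain metal name, the anion second with the -ate form; each ion's ligands are alphabetised independently.
Zinc is always +2 in its complexes; the anion's ligand charges sum to -3, so the complex anion is 1−.
A 1:1 salt means the cation carries the equal and opposite charge, 1+.
Cation: ligand charges sum to -2; for the ion to be 1+, Os = +3.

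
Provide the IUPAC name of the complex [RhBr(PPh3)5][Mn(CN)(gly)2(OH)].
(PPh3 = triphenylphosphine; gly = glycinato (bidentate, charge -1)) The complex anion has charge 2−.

The complex anion is given as 2−; its ligand charges sum to -4, so Mn = +2.
A 1:1 salt means the cation carries the equal and opposite charge, 2+.
Cation: ligand charges sum to -1; for the ion to be 2+, Rh = +3.

bromopentakis(triphenylphosphine)rhodium(III) cyanobis(glycinato)hydroxomanganate(II)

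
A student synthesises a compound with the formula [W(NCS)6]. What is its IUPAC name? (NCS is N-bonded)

There is no counter-ion, so the complex is neutral overall.
Ligand charges: 6×isothiocyanato (-1 each); total -6. So W + (-6) = 0, giving W = +6.

hexaisothiocyanatotungsten(VI)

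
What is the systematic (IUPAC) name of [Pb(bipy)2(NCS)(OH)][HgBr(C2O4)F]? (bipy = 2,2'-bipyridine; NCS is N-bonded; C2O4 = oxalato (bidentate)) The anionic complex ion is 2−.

Both ions are complex: the cation is named first with the plain metal name, the anion second with the -ate form; each ion's ligands are alphabetised independently.
The complex anion is given as 2−; its ligand charges sum to -4, so Hg = +2.
A 1:1 salt means the cation carries the equal and opposite charge, 2+.
Cation: ligand charges sum to -2; for the ion to be 2+, Pb = +4.

bis(2,2'-bipyridine)hydroxoisothiocyanatolead(IV) bromofluorooxalatomercurate(II)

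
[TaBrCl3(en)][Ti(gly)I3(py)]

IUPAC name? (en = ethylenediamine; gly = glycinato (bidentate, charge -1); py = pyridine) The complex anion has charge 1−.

Both ions are complex: the cation is named first with the plain metal name, the anion second with the -ate form; each ion's ligands are alphabetised independently.
The complex anion is given as 1−; its ligand charges sum to -4, so Ti = +3.
A 1:1 salt means the cation carries the equal and opposite charge, 1+.
Cation: ligand charges sum to -4; for the ion to be 1+, Ta = +5.

bromotrichloro(ethylenediamine)tantalum(V) (glycinato)triiodo(pyridine)titanate(III)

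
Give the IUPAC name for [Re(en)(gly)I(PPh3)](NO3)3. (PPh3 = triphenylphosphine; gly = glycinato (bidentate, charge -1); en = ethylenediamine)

(ethylenediamine)(glycinato)iodo(triphenylphosphine)rhenium(V) nitrate

The 3 nitrate counter-ions carry a total charge of -3, so each complex ion is 3+.
Ligand charges: 1×triphenylphosphine (neutral), 1×iodo (-1 each), 1×glycinato (-1 each), 1×ethylenediamine (neutral); total -2. So Re + (-2) = 3+, giving Re = +5.
Ligands are named alphabetically: ethylenediamine before glycinato before iodo before triphenylphosphine.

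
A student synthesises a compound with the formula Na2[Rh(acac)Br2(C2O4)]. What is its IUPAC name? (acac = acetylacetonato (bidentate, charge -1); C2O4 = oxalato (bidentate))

sodium (acetylacetonato)dibromooxalatorhodate(III)

The 2 sodium counter-ions carry a total charge of +2, so each complex ion is 2−.
Ligand charges: 1×acetylacetonato (-1 each), 2×bromo (-1 each), 1×oxalato (-2 each); total -5. So Rh + (-5) = 2−, giving Rh = +3.
The complex ion is anionic, so rhodium takes the -ate form rhodate(III).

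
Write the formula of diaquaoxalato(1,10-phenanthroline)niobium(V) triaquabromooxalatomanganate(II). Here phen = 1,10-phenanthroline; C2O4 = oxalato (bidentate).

Cation [Nb…]: ligand charges -2, Nb(V) ⇒ ion charge 3+.
Anion [Mn…]: ligand charges -3, Mn(II) ⇒ ion charge 1−.
One 3+ cation requires 3 of the 1− anion.

[Nb(C2O4)(H2O)2(phen)][MnBr(C2O4)(H2O)3]3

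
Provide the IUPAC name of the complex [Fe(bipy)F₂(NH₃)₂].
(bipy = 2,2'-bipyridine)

There is no counter-ion, so the complex is neutral overall.
Ligand charges: 2×ammine (neutral), 2×fluoro (-1 each), 1×2,2'-bipyridine (neutral); total -2. So Fe + (-2) = 0, giving Fe = +2.
Ligands are named alphabetically: ammine before bipyridine before fluoro.

diammine(2,2'-bipyridine)difluoroiron(II)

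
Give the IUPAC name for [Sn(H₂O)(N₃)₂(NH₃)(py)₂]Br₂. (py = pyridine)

ammineaquadiazidobis(pyridine)tin(IV) bromide

The 2 bromide counter-ions carry a total charge of -2, so each complex ion is 2+.
Ligand charges: 2×pyridine (neutral), 1×aqua (neutral), 2×azido (-1 each), 1×ammine (neutral); total -2. So Sn + (-2) = 2+, giving Sn = +4.
Ligands are named alphabetically: ammine before aqua before azido before pyridine.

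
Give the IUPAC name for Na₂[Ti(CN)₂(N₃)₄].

The 2 sodium counter-ions carry a total charge of +2, so each complex ion is 2−.
Ligand charges: 2×cyano (-1 each), 4×azido (-1 each); total -6. So Ti + (-6) = 2−, giving Ti = +4.
Ligands are named alphabetically: azido before cyano.
The complex ion is anionic, so titanium takes the -ate form titanate(IV).

sodium tetraazidodicyanotitanate(IV)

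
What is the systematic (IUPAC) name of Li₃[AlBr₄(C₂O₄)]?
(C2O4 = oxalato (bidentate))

lithium tetrabromooxalatoaluminate(III)

The 3 lithium counter-ions carry a total charge of +3, so each complex ion is 3−.
Ligand charges: 4×bromo (-1 each), 1×oxalato (-2 each); total -6. So Al + (-6) = 3−, giving Al = +3.
The complex ion is anionic, so aluminium takes the -ate form aluminate(III).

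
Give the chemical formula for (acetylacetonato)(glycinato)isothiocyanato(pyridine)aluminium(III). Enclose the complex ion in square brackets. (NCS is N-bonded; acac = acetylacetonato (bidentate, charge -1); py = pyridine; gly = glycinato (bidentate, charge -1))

[Al(acac)(gly)(NCS)(py)]

Ligands: 1 isothiocyanato (NCS, -1), 1 acetylacetonato (acac, -1), 1 pyridine (py, neutral), 1 glycinato (gly, -1). Ligand charge sum = -3.
With Al in oxidation state +3, the complex ion is [Al...].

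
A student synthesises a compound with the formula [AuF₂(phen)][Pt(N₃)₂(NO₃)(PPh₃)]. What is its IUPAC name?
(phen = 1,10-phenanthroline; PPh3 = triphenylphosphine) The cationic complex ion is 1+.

The complex cation is given as 1+; its ligand charges sum to -2, so Au = +3.
A 1:1 salt means the anion carries the equal and opposite charge, 1−.
Anion: ligand charges sum to -3; for the ion to be 1−, Pt = +2.

difluoro(1,10-phenanthroline)gold(III) diazidonitrato(triphenylphosphine)platinate(II)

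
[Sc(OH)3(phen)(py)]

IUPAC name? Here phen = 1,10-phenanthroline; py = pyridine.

trihydroxo(1,10-phenanthroline)(pyridine)scandium(III)

There is no counter-ion, so the complex is neutral overall.
Ligand charges: 1×1,10-phenanthroline (neutral), 1×pyridine (neutral), 3×hydroxo (-1 each); total -3. So Sc + (-3) = 0, giving Sc = +3.
Ligands are named alphabetically: hydroxo before phenanthroline before pyridine.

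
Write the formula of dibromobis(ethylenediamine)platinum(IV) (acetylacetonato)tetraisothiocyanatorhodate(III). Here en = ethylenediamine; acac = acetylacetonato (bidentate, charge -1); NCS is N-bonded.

Cation [Pt…]: ligand charges -2, Pt(IV) ⇒ ion charge 2+.
Anion [Rh…]: ligand charges -5, Rh(III) ⇒ ion charge 2−.
One 2+ cation balances one 2− anion.

[PtBr2(en)2][Rh(acac)(NCS)4]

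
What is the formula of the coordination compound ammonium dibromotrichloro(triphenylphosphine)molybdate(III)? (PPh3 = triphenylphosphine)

Ligands: 3 chloro (Cl, -1), 2 bromo (Br, -1), 1 triphenylphosphine (PPh3, neutral). Ligand charge sum = -5.
Charge balance with ammonium (+1) requires 1 complex ion per 2 ammonium.

(NH4)2[MoBr2Cl3(PPh3)]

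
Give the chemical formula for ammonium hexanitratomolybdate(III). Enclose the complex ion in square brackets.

(NH4)3[Mo(NO3)6]

Ligands: 6 nitrato (NO3, -1). Ligand charge sum = -6.
With Mo in oxidation state +3, the complex ion is [Mo...]^3−.
Charge balance with ammonium (+1) requires 1 complex ion per 3 ammonium.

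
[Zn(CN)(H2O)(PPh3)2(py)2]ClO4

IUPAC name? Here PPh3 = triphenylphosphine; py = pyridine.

The 1 perchlorate counter-ion carries a total charge of -1, so each complex ion is 1+.
Ligand charges: 2×triphenylphosphine (neutral), 1×cyano (-1 each), 1×aqua (neutral), 2×pyridine (neutral); total -1. So Zn + (-1) = 1+, giving Zn = +2.
Ligands are named alphabetically: aqua before cyano before pyridine before triphenylphosphine.

aquacyanobis(pyridine)bis(triphenylphosphine)zinc(II) perchlorate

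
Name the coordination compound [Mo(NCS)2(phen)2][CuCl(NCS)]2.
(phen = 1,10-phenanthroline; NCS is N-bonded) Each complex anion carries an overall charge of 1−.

diisothiocyanatobis(1,10-phenanthroline)molybdenum(IV) chloroisothiocyanatocuprate(I)

Both ions are complex: the cation is named first with the plain metal name, the anion second with the -ate form; each ion's ligands are alphabetised independently.
The complex anion is given as 1−; its ligand charges sum to -2, so Cu = +1.
With 2 anions per cation, the cation must be 2×1 = 2+.
Cation: ligand charges sum to -2; for the ion to be 2+, Mo = +4.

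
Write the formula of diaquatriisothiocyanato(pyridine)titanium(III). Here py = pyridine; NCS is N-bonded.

Ligands: 2 aqua (H2O, neutral), 1 pyridine (py, neutral), 3 isothiocyanato (NCS, -1). Ligand charge sum = -3.
With Ti in oxidation state +3, the complex ion is [Ti...].

[Ti(H2O)2(NCS)3(py)]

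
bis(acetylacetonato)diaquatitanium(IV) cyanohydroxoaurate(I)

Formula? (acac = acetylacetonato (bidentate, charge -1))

Cation [Ti…]: ligand charges -2, Ti(IV) ⇒ ion charge 2+.
Anion [Au…]: ligand charges -2, Au(I) ⇒ ion charge 1−.

[Ti(acac)2(H2O)2][Au(CN)(OH)]2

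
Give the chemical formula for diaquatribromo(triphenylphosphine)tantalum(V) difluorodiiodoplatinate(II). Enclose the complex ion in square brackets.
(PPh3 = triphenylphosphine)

Cation [Ta…]: ligand charges -3, Ta(V) ⇒ ion charge 2+.
Anion [Pt…]: ligand charges -4, Pt(II) ⇒ ion charge 2−.
One 2+ cation balances one 2− anion.

[TaBr3(H2O)2(PPh3)][PtF2I2]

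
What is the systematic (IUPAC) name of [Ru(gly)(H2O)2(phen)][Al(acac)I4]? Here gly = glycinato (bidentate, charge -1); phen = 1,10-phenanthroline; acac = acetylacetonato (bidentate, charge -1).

diaqua(glycinato)(1,10-phenanthroline)ruthenium(III) (acetylacetonato)tetraiodoaluminate(III)

Aluminium is always +3 in its complexes; the anion's ligand charges sum to -5, so the complex anion is 2−.
A 1:1 salt means the cation carries the equal and opposite charge, 2+.
Cation: ligand charges sum to -1; for the ion to be 2+, Ru = +3.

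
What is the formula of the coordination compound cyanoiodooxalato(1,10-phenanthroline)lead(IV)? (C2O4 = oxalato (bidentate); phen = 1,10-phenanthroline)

Ligands: 1 cyano (CN, -1), 1 iodo (I, -1), 1 oxalato (C2O4, -2), 1 1,10-phenanthroline (phen, neutral). Ligand charge sum = -4.
With Pb in oxidation state +4, the complex ion is [Pb...].

[Pb(C2O4)(CN)I(phen)]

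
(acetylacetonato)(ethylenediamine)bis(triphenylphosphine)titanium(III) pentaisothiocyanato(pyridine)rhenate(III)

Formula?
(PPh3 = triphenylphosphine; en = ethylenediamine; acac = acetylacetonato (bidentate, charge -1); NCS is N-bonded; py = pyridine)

[Ti(acac)(en)(PPh3)2][Re(NCS)5(py)]

Cation [Ti…]: ligand charges -1, Ti(III) ⇒ ion charge 2+.
Anion [Re…]: ligand charges -5, Re(III) ⇒ ion charge 2−.
One 2+ cation balances one 2− anion.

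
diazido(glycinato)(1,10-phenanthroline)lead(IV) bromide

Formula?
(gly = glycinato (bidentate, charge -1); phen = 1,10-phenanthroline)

Ligands: 1 glycinato (gly, -1), 1 1,10-phenanthroline (phen, neutral), 2 azido (N3, -1). Ligand charge sum = -3.
Charge balance with bromide (-1) requires 1 complex ion per 1 bromide.

[Pb(gly)(N3)2(phen)]Br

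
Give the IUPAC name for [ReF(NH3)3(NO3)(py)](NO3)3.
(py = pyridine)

triamminefluoronitrato(pyridine)rhenium(V) nitrate

The 3 nitrate counter-ions carry a total charge of -3, so each complex ion is 3+.
Ligand charges: 3×ammine (neutral), 1×fluoro (-1 each), 1×pyridine (neutral), 1×nitrato (-1 each); total -2. So Re + (-2) = 3+, giving Re = +5.
Ligands are named alphabetically: ammine before fluoro before nitrato before pyridine.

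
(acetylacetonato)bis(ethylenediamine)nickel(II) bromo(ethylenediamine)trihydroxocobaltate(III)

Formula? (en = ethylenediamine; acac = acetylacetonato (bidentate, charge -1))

Cation [Ni…]: ligand charges -1, Ni(II) ⇒ ion charge 1+.
Anion [Co…]: ligand charges -4, Co(III) ⇒ ion charge 1−.

[Ni(acac)(en)2][CoBr(en)(OH)3]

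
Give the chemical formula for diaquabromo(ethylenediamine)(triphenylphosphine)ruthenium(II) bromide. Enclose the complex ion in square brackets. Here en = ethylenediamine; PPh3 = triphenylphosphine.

[RuBr(en)(H2O)2(PPh3)]Br

Ligands: 1 bromo (Br, -1), 1 ethylenediamine (en, neutral), 1 triphenylphosphine (PPh3, neutral), 2 aqua (H2O, neutral). Ligand charge sum = -1.
With Ru in oxidation state +2, the complex ion is [Ru...]^1+.
Charge balance with bromide (-1) requires 1 complex ion per 1 bromide.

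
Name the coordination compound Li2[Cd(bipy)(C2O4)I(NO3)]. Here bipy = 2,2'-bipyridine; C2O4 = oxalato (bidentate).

The 2 lithium counter-ions carry a total charge of +2, so each complex ion is 2−.
Ligand charges: 1×2,2'-bipyridine (neutral), 1×iodo (-1 each), 1×nitrato (-1 each), 1×oxalato (-2 each); total -4. So Cd + (-4) = 2−, giving Cd = +2.
The complex ion is anionic, so cadmium takes the -ate form cadmate(II).

lithium (2,2'-bipyridine)iodonitratooxalatocadmate(II)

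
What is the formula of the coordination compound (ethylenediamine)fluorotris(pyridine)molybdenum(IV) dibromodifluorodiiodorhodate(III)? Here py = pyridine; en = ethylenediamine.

Cation [Mo…]: ligand charges -1, Mo(IV) ⇒ ion charge 3+.
Anion [Rh…]: ligand charges -6, Rh(III) ⇒ ion charge 3−.
One 3+ cation balances one 3− anion.

[Mo(en)F(py)3][RhBr2F2I2]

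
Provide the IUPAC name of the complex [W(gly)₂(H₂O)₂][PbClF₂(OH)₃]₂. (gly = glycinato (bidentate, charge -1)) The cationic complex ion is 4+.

diaquabis(glycinato)tungsten(VI) chlorodifluorotrihydroxoplumbate(IV)

The complex cation is given as 4+; its ligand charges sum to -2, so W = +6.
With 2 anions per cation, each anion must be 4/2 = 2−.
Anion: ligand charges sum to -6; for the ion to be 2−, Pb = +4.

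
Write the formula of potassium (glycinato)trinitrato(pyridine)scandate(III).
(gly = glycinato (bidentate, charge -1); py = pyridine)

Ligands: 1 glycinato (gly, -1), 3 nitrato (NO3, -1), 1 pyridine (py, neutral). Ligand charge sum = -4.
With Sc in oxidation state +3, the complex ion is [Sc...]^1−.
Charge balance with potassium (+1) requires 1 complex ion per 1 potassium.

K[Sc(gly)(NO3)3(py)]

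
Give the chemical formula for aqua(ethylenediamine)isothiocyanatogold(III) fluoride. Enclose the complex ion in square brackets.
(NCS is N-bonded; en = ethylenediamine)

[Au(en)(H2O)(NCS)]F2

Ligands: 1 aqua (H2O, neutral), 1 isothiocyanato (NCS, -1), 1 ethylenediamine (en, neutral). Ligand charge sum = -1.
Charge balance with fluoride (-1) requires 1 complex ion per 2 fluoride.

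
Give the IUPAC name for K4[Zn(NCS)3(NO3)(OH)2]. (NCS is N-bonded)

potassium dihydroxotriisothiocyanatonitratozincate(II)

The 4 potassium counter-ions carry a total charge of +4, so each complex ion is 4−.
Ligand charges: 1×nitrato (-1 each), 2×hydroxo (-1 each), 3×isothiocyanato (-1 each); total -6. So Zn + (-6) = 4−, giving Zn = +2.
Ligands are named alphabetically: hydroxo before isothiocyanato before nitrato.
The complex ion is anionic, so zinc takes the -ate form zincate(II).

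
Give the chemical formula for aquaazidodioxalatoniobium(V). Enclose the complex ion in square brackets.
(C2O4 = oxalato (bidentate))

Ligands: 2 oxalato (C2O4, -2), 1 azido (N3, -1), 1 aqua (H2O, neutral). Ligand charge sum = -5.
With Nb in oxidation state +5, the complex ion is [Nb...].

[Nb(C2O4)2(H2O)(N3)]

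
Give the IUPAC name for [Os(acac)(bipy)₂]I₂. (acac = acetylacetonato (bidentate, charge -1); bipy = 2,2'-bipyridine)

The 2 iodide counter-ions carry a total charge of -2, so each complex ion is 2+.
Ligand charges: 1×acetylacetonato (-1 each), 2×2,2'-bipyridine (neutral); total -1. So Os + (-1) = 2+, giving Os = +3.
Ligands are named alphabetically: acetylacetonato before bipyridine.

(acetylacetonato)bis(2,2'-bipyridine)osmium(III) iodide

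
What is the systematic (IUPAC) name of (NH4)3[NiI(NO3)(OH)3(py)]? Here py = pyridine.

ammonium trihydroxoiodonitrato(pyridine)nickelate(II)

The 3 ammonium counter-ions carry a total charge of +3, so each complex ion is 3−.
Ligand charges: 1×nitrato (-1 each), 1×pyridine (neutral), 1×iodo (-1 each), 3×hydroxo (-1 each); total -5. So Ni + (-5) = 3−, giving Ni = +2.
Ligands are named alphabetically: hydroxo before iodo before nitrato before pyridine.
The complex ion is anionic, so nickel takes the -ate form nickelate(II).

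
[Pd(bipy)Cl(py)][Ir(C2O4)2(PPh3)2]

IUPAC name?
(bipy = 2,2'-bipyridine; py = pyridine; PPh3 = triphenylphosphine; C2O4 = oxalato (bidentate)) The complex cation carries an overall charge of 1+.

(2,2'-bipyridine)chloro(pyridine)palladium(II) dioxalatobis(triphenylphosphine)iridate(III)

Both ions are complex: the cation is named first with the plain metal name, the anion second with the -ate form; each ion's ligands are alphabetised independently.
The complex cation is given as 1+; its ligand charges sum to -1, so Pd = +2.
A 1:1 salt means the anion carries the equal and opposite charge, 1−.
Anion: ligand charges sum to -4; for the ion to be 1−, Ir = +3.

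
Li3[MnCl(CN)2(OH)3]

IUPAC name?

The 3 lithium counter-ions carry a total charge of +3, so each complex ion is 3−.
Ligand charges: 3×hydroxo (-1 each), 1×chloro (-1 each), 2×cyano (-1 each); total -6. So Mn + (-6) = 3−, giving Mn = +3.
The complex ion is anionic, so manganese takes the -ate form manganate(III).

lithium chlorodicyanotrihydroxomanganate(III)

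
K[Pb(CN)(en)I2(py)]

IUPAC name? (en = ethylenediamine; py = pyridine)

The 1 potassium counter-ion carries a total charge of +1, so each complex ion is 1−.
Ligand charges: 1×ethylenediamine (neutral), 2×iodo (-1 each), 1×pyridine (neutral), 1×cyano (-1 each); total -3. So Pb + (-3) = 1−, giving Pb = +2.
The complex ion is anionic, so lead takes the -ate form plumbate(II).

potassium cyano(ethylenediamine)diiodo(pyridine)plumbate(II)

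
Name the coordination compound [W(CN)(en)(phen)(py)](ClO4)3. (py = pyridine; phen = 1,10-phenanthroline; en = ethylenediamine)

cyano(ethylenediamine)(1,10-phenanthroline)(pyridine)tungsten(IV) perchlorate

The 3 perchlorate counter-ions carry a total charge of -3, so each complex ion is 3+.
Ligand charges: 1×pyridine (neutral), 1×1,10-phenanthroline (neutral), 1×ethylenediamine (neutral), 1×cyano (-1 each); total -1. So W + (-1) = 3+, giving W = +4.
Ligands are named alphabetically: cyano before ethylenediamine before phenanthroline before pyridine.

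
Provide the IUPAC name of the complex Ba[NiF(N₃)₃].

barium triazidofluoronickelate(II)

The 1 barium counter-ion carries a total charge of +2, so each complex ion is 2−.
Ligand charges: 1×fluoro (-1 each), 3×azido (-1 each); total -4. So Ni + (-4) = 2−, giving Ni = +2.
The complex ion is anionic, so nickel takes the -ate form nickelate(II).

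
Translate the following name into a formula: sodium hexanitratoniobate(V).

Na[Nb(NO3)6]

Ligands: 6 nitrato (NO3, -1). Ligand charge sum = -6.
Charge balance with sodium (+1) requires 1 complex ion per 1 sodium.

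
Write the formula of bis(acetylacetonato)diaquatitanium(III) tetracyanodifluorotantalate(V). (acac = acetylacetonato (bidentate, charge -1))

[Ti(acac)2(H2O)2][Ta(CN)4F2]

Cation [Ti…]: ligand charges -2, Ti(III) ⇒ ion charge 1+.
Anion [Ta…]: ligand charges -6, Ta(V) ⇒ ion charge 1−.
One 1+ cation balances one 1− anion.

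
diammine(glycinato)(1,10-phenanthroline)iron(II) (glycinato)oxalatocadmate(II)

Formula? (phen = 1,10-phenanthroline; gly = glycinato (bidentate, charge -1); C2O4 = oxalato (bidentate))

[Fe(gly)(NH3)2(phen)][Cd(C2O4)(gly)]

Cation [Fe…]: ligand charges -1, Fe(II) ⇒ ion charge 1+.
Anion [Cd…]: ligand charges -3, Cd(II) ⇒ ion charge 1−.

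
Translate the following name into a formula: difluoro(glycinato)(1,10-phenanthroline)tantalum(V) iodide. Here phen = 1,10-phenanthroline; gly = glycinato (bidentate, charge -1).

[TaF2(gly)(phen)]I2

Ligands: 1 1,10-phenanthroline (phen, neutral), 2 fluoro (F, -1), 1 glycinato (gly, -1). Ligand charge sum = -3.
Charge balance with iodide (-1) requires 1 complex ion per 2 iodide.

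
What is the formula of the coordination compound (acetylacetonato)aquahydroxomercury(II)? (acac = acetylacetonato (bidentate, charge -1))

Ligands: 1 hydroxo (OH, -1), 1 acetylacetonato (acac, -1), 1 aqua (H2O, neutral). Ligand charge sum = -2.
With Hg in oxidation state +2, the complex ion is [Hg...].

[Hg(acac)(H2O)(OH)]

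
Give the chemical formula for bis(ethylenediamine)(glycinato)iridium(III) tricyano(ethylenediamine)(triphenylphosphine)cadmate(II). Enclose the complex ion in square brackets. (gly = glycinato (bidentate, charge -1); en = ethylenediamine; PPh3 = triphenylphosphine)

Cation [Ir…]: ligand charges -1, Ir(III) ⇒ ion charge 2+.
Anion [Cd…]: ligand charges -3, Cd(II) ⇒ ion charge 1−.
One 2+ cation requires 2 of the 1− anion.

[Ir(en)2(gly)][Cd(CN)3(en)(PPh3)]2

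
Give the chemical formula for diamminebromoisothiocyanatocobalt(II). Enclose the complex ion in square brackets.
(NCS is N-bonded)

[CoBr(NCS)(NH3)2]

Ligands: 2 ammine (NH3, neutral), 1 bromo (Br, -1), 1 isothiocyanato (NCS, -1). Ligand charge sum = -2.
With Co in oxidation state +2, the complex ion is [Co...].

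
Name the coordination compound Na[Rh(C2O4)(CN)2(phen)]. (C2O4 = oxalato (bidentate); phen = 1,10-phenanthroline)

sodium dicyanooxalato(1,10-phenanthroline)rhodate(III)

The 1 sodium counter-ion carries a total charge of +1, so each complex ion is 1−.
Ligand charges: 1×oxalato (-2 each), 2×cyano (-1 each), 1×1,10-phenanthroline (neutral); total -4. So Rh + (-4) = 1−, giving Rh = +3.
Ligands are named alphabetically: cyano before oxalato before phenanthroline.
The complex ion is anionic, so rhodium takes the -ate form rhodate(III).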